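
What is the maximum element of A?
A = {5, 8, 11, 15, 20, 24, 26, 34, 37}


Set A = {5, 8, 11, 15, 20, 24, 26, 34, 37}
Elements in ascending order: 5, 8, 11, 15, 20, 24, 26, 34, 37
The largest element is 37.

37


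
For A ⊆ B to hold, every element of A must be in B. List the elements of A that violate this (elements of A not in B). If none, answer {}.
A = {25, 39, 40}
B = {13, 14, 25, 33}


Set A = {25, 39, 40}
Set B = {13, 14, 25, 33}
Check each element of A against B:
25 ∈ B, 39 ∉ B (include), 40 ∉ B (include)
Elements of A not in B: {39, 40}

{39, 40}


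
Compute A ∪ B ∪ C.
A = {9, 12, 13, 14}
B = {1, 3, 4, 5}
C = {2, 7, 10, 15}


Set A = {9, 12, 13, 14}
Set B = {1, 3, 4, 5}
Set C = {2, 7, 10, 15}
First, A ∪ B = {1, 3, 4, 5, 9, 12, 13, 14}
Then, (A ∪ B) ∪ C = {1, 2, 3, 4, 5, 7, 9, 10, 12, 13, 14, 15}

{1, 2, 3, 4, 5, 7, 9, 10, 12, 13, 14, 15}


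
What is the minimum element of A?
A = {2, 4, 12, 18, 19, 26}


Set A = {2, 4, 12, 18, 19, 26}
Elements in ascending order: 2, 4, 12, 18, 19, 26
The smallest element is 2.

2


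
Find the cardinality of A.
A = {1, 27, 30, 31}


Set A = {1, 27, 30, 31}
Listing elements: 1, 27, 30, 31
Counting: 4 elements
|A| = 4

4


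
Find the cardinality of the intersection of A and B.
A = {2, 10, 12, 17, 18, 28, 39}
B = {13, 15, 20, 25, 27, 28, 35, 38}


Set A = {2, 10, 12, 17, 18, 28, 39}
Set B = {13, 15, 20, 25, 27, 28, 35, 38}
A ∩ B = {28}
|A ∩ B| = 1

1


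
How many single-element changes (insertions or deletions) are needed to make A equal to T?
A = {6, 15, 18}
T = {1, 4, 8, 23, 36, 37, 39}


Set A = {6, 15, 18}
Set T = {1, 4, 8, 23, 36, 37, 39}
Elements to remove from A (in A, not in T): {6, 15, 18} → 3 removals
Elements to add to A (in T, not in A): {1, 4, 8, 23, 36, 37, 39} → 7 additions
Total edits = 3 + 7 = 10

10


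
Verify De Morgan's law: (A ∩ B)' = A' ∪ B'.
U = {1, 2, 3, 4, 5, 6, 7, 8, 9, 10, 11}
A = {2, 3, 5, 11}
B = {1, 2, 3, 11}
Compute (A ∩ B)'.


U = {1, 2, 3, 4, 5, 6, 7, 8, 9, 10, 11}
A = {2, 3, 5, 11}, B = {1, 2, 3, 11}
A ∩ B = {2, 3, 11}
(A ∩ B)' = U \ (A ∩ B) = {1, 4, 5, 6, 7, 8, 9, 10}
Verification via A' ∪ B': A' = {1, 4, 6, 7, 8, 9, 10}, B' = {4, 5, 6, 7, 8, 9, 10}
A' ∪ B' = {1, 4, 5, 6, 7, 8, 9, 10} ✓

{1, 4, 5, 6, 7, 8, 9, 10}


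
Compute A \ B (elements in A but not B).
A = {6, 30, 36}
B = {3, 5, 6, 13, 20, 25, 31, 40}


Set A = {6, 30, 36}
Set B = {3, 5, 6, 13, 20, 25, 31, 40}
A \ B includes elements in A that are not in B.
Check each element of A:
6 (in B, remove), 30 (not in B, keep), 36 (not in B, keep)
A \ B = {30, 36}

{30, 36}


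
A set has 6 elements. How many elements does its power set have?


The set has 6 elements.
The power set contains all possible subsets.
|P(A)| = 2^|A| = 2^6 = 64

64


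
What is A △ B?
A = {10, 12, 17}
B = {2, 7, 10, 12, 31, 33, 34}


Set A = {10, 12, 17}
Set B = {2, 7, 10, 12, 31, 33, 34}
A △ B = (A \ B) ∪ (B \ A)
Elements in A but not B: {17}
Elements in B but not A: {2, 7, 31, 33, 34}
A △ B = {2, 7, 17, 31, 33, 34}

{2, 7, 17, 31, 33, 34}


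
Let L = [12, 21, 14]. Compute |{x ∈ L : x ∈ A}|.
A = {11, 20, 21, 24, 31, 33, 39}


Set A = {11, 20, 21, 24, 31, 33, 39}
Candidates: [12, 21, 14]
Check each candidate:
12 ∉ A, 21 ∈ A, 14 ∉ A
Count of candidates in A: 1

1


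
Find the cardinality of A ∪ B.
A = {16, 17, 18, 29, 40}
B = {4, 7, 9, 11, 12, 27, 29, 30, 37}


Set A = {16, 17, 18, 29, 40}, |A| = 5
Set B = {4, 7, 9, 11, 12, 27, 29, 30, 37}, |B| = 9
A ∩ B = {29}, |A ∩ B| = 1
|A ∪ B| = |A| + |B| - |A ∩ B| = 5 + 9 - 1 = 13

13


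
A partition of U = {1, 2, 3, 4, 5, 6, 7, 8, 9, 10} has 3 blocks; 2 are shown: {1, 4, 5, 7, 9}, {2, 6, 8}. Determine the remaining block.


U = {1, 2, 3, 4, 5, 6, 7, 8, 9, 10}
Shown blocks: {1, 4, 5, 7, 9}, {2, 6, 8}
A partition's blocks are pairwise disjoint and cover U, so the missing block = U \ (union of shown blocks).
Union of shown blocks: {1, 2, 4, 5, 6, 7, 8, 9}
Missing block = U \ (union) = {3, 10}

{3, 10}


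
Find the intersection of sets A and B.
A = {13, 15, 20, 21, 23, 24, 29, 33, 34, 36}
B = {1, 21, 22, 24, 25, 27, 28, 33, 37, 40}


Set A = {13, 15, 20, 21, 23, 24, 29, 33, 34, 36}
Set B = {1, 21, 22, 24, 25, 27, 28, 33, 37, 40}
A ∩ B includes only elements in both sets.
Check each element of A against B:
13 ✗, 15 ✗, 20 ✗, 21 ✓, 23 ✗, 24 ✓, 29 ✗, 33 ✓, 34 ✗, 36 ✗
A ∩ B = {21, 24, 33}

{21, 24, 33}


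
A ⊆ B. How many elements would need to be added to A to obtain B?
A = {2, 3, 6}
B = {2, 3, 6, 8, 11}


Set A = {2, 3, 6}, |A| = 3
Set B = {2, 3, 6, 8, 11}, |B| = 5
Since A ⊆ B: B \ A = {8, 11}
|B| - |A| = 5 - 3 = 2

2


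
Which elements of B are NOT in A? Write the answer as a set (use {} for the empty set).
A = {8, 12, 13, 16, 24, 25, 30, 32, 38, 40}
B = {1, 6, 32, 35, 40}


Set A = {8, 12, 13, 16, 24, 25, 30, 32, 38, 40}
Set B = {1, 6, 32, 35, 40}
Check each element of B against A:
1 ∉ A (include), 6 ∉ A (include), 32 ∈ A, 35 ∉ A (include), 40 ∈ A
Elements of B not in A: {1, 6, 35}

{1, 6, 35}


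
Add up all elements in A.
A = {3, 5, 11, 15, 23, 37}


Set A = {3, 5, 11, 15, 23, 37}
Sum = 3 + 5 + 11 + 15 + 23 + 37 = 94

94


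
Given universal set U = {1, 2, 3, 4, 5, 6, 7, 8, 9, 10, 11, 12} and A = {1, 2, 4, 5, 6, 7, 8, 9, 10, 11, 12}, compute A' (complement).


Universal set U = {1, 2, 3, 4, 5, 6, 7, 8, 9, 10, 11, 12}
Set A = {1, 2, 4, 5, 6, 7, 8, 9, 10, 11, 12}
A' = U \ A = elements in U but not in A
Checking each element of U:
1 (in A, exclude), 2 (in A, exclude), 3 (not in A, include), 4 (in A, exclude), 5 (in A, exclude), 6 (in A, exclude), 7 (in A, exclude), 8 (in A, exclude), 9 (in A, exclude), 10 (in A, exclude), 11 (in A, exclude), 12 (in A, exclude)
A' = {3}

{3}


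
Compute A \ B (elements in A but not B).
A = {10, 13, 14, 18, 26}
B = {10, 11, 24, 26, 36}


Set A = {10, 13, 14, 18, 26}
Set B = {10, 11, 24, 26, 36}
A \ B includes elements in A that are not in B.
Check each element of A:
10 (in B, remove), 13 (not in B, keep), 14 (not in B, keep), 18 (not in B, keep), 26 (in B, remove)
A \ B = {13, 14, 18}

{13, 14, 18}


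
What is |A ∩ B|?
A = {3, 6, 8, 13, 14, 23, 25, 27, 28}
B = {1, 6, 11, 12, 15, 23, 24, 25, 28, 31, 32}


Set A = {3, 6, 8, 13, 14, 23, 25, 27, 28}
Set B = {1, 6, 11, 12, 15, 23, 24, 25, 28, 31, 32}
A ∩ B = {6, 23, 25, 28}
|A ∩ B| = 4

4


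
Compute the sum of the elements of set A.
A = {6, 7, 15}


Set A = {6, 7, 15}
Sum = 6 + 7 + 15 = 28

28


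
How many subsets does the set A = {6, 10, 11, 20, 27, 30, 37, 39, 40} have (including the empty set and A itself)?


Set A = {6, 10, 11, 20, 27, 30, 37, 39, 40}
|A| = 9
The power set P(A) contains all subsets of A.
|P(A)| = 2^|A| = 2^9 = 512

512


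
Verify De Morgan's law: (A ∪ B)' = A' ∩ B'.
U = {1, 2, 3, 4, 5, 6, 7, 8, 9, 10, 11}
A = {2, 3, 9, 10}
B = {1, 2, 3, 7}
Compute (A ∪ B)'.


U = {1, 2, 3, 4, 5, 6, 7, 8, 9, 10, 11}
A = {2, 3, 9, 10}, B = {1, 2, 3, 7}
A ∪ B = {1, 2, 3, 7, 9, 10}
(A ∪ B)' = U \ (A ∪ B) = {4, 5, 6, 8, 11}
Verification via A' ∩ B': A' = {1, 4, 5, 6, 7, 8, 11}, B' = {4, 5, 6, 8, 9, 10, 11}
A' ∩ B' = {4, 5, 6, 8, 11} ✓

{4, 5, 6, 8, 11}


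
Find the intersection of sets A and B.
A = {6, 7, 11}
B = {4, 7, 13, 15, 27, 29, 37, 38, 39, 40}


Set A = {6, 7, 11}
Set B = {4, 7, 13, 15, 27, 29, 37, 38, 39, 40}
A ∩ B includes only elements in both sets.
Check each element of A against B:
6 ✗, 7 ✓, 11 ✗
A ∩ B = {7}

{7}


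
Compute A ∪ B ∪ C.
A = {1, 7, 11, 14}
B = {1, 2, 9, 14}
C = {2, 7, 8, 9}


Set A = {1, 7, 11, 14}
Set B = {1, 2, 9, 14}
Set C = {2, 7, 8, 9}
First, A ∪ B = {1, 2, 7, 9, 11, 14}
Then, (A ∪ B) ∪ C = {1, 2, 7, 8, 9, 11, 14}

{1, 2, 7, 8, 9, 11, 14}


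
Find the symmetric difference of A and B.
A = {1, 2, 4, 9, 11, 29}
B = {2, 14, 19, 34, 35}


Set A = {1, 2, 4, 9, 11, 29}
Set B = {2, 14, 19, 34, 35}
A △ B = (A \ B) ∪ (B \ A)
Elements in A but not B: {1, 4, 9, 11, 29}
Elements in B but not A: {14, 19, 34, 35}
A △ B = {1, 4, 9, 11, 14, 19, 29, 34, 35}

{1, 4, 9, 11, 14, 19, 29, 34, 35}


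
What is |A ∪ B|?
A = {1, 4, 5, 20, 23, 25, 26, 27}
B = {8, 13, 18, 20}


Set A = {1, 4, 5, 20, 23, 25, 26, 27}, |A| = 8
Set B = {8, 13, 18, 20}, |B| = 4
A ∩ B = {20}, |A ∩ B| = 1
|A ∪ B| = |A| + |B| - |A ∩ B| = 8 + 4 - 1 = 11

11


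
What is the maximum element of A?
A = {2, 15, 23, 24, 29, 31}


Set A = {2, 15, 23, 24, 29, 31}
Elements in ascending order: 2, 15, 23, 24, 29, 31
The largest element is 31.

31


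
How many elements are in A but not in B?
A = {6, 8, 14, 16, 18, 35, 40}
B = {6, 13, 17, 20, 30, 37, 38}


Set A = {6, 8, 14, 16, 18, 35, 40}
Set B = {6, 13, 17, 20, 30, 37, 38}
A \ B = {8, 14, 16, 18, 35, 40}
|A \ B| = 6

6


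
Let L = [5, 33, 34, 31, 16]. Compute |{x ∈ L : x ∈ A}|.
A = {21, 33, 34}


Set A = {21, 33, 34}
Candidates: [5, 33, 34, 31, 16]
Check each candidate:
5 ∉ A, 33 ∈ A, 34 ∈ A, 31 ∉ A, 16 ∉ A
Count of candidates in A: 2

2


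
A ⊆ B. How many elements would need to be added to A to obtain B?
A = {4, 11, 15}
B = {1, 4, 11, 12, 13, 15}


Set A = {4, 11, 15}, |A| = 3
Set B = {1, 4, 11, 12, 13, 15}, |B| = 6
Since A ⊆ B: B \ A = {1, 12, 13}
|B| - |A| = 6 - 3 = 3

3


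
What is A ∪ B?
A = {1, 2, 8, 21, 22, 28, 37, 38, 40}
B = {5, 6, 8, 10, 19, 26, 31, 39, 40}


Set A = {1, 2, 8, 21, 22, 28, 37, 38, 40}
Set B = {5, 6, 8, 10, 19, 26, 31, 39, 40}
A ∪ B includes all elements in either set.
Elements from A: {1, 2, 8, 21, 22, 28, 37, 38, 40}
Elements from B not already included: {5, 6, 10, 19, 26, 31, 39}
A ∪ B = {1, 2, 5, 6, 8, 10, 19, 21, 22, 26, 28, 31, 37, 38, 39, 40}

{1, 2, 5, 6, 8, 10, 19, 21, 22, 26, 28, 31, 37, 38, 39, 40}


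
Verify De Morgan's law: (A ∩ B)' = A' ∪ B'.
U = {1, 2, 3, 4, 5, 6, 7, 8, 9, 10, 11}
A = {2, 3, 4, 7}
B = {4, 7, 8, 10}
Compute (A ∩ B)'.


U = {1, 2, 3, 4, 5, 6, 7, 8, 9, 10, 11}
A = {2, 3, 4, 7}, B = {4, 7, 8, 10}
A ∩ B = {4, 7}
(A ∩ B)' = U \ (A ∩ B) = {1, 2, 3, 5, 6, 8, 9, 10, 11}
Verification via A' ∪ B': A' = {1, 5, 6, 8, 9, 10, 11}, B' = {1, 2, 3, 5, 6, 9, 11}
A' ∪ B' = {1, 2, 3, 5, 6, 8, 9, 10, 11} ✓

{1, 2, 3, 5, 6, 8, 9, 10, 11}


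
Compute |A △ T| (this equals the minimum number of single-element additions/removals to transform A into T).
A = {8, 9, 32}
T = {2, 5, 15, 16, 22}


Set A = {8, 9, 32}
Set T = {2, 5, 15, 16, 22}
Elements to remove from A (in A, not in T): {8, 9, 32} → 3 removals
Elements to add to A (in T, not in A): {2, 5, 15, 16, 22} → 5 additions
Total edits = 3 + 5 = 8

8


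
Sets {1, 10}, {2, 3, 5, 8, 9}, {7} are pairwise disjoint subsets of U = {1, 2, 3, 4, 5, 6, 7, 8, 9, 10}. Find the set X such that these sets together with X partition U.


U = {1, 2, 3, 4, 5, 6, 7, 8, 9, 10}
Shown blocks: {1, 10}, {2, 3, 5, 8, 9}, {7}
A partition's blocks are pairwise disjoint and cover U, so the missing block = U \ (union of shown blocks).
Union of shown blocks: {1, 2, 3, 5, 7, 8, 9, 10}
Missing block = U \ (union) = {4, 6}

{4, 6}


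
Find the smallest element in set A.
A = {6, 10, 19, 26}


Set A = {6, 10, 19, 26}
Elements in ascending order: 6, 10, 19, 26
The smallest element is 6.

6


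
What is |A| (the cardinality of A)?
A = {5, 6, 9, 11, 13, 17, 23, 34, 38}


Set A = {5, 6, 9, 11, 13, 17, 23, 34, 38}
Listing elements: 5, 6, 9, 11, 13, 17, 23, 34, 38
Counting: 9 elements
|A| = 9

9


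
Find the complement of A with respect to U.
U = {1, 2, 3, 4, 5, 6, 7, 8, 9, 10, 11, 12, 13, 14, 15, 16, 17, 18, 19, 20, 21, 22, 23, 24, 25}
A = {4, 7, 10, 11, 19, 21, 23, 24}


Universal set U = {1, 2, 3, 4, 5, 6, 7, 8, 9, 10, 11, 12, 13, 14, 15, 16, 17, 18, 19, 20, 21, 22, 23, 24, 25}
Set A = {4, 7, 10, 11, 19, 21, 23, 24}
A' = U \ A = elements in U but not in A
Checking each element of U:
1 (not in A, include), 2 (not in A, include), 3 (not in A, include), 4 (in A, exclude), 5 (not in A, include), 6 (not in A, include), 7 (in A, exclude), 8 (not in A, include), 9 (not in A, include), 10 (in A, exclude), 11 (in A, exclude), 12 (not in A, include), 13 (not in A, include), 14 (not in A, include), 15 (not in A, include), 16 (not in A, include), 17 (not in A, include), 18 (not in A, include), 19 (in A, exclude), 20 (not in A, include), 21 (in A, exclude), 22 (not in A, include), 23 (in A, exclude), 24 (in A, exclude), 25 (not in A, include)
A' = {1, 2, 3, 5, 6, 8, 9, 12, 13, 14, 15, 16, 17, 18, 20, 22, 25}

{1, 2, 3, 5, 6, 8, 9, 12, 13, 14, 15, 16, 17, 18, 20, 22, 25}


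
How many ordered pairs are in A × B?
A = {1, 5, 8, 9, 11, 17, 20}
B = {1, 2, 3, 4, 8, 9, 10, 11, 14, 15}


Set A = {1, 5, 8, 9, 11, 17, 20} has 7 elements.
Set B = {1, 2, 3, 4, 8, 9, 10, 11, 14, 15} has 10 elements.
|A × B| = |A| × |B| = 7 × 10 = 70

70


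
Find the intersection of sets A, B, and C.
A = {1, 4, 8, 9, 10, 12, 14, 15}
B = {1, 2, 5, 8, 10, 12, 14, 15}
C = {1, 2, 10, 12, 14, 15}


Set A = {1, 4, 8, 9, 10, 12, 14, 15}
Set B = {1, 2, 5, 8, 10, 12, 14, 15}
Set C = {1, 2, 10, 12, 14, 15}
First, A ∩ B = {1, 8, 10, 12, 14, 15}
Then, (A ∩ B) ∩ C = {1, 10, 12, 14, 15}

{1, 10, 12, 14, 15}


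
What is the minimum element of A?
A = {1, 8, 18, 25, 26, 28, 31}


Set A = {1, 8, 18, 25, 26, 28, 31}
Elements in ascending order: 1, 8, 18, 25, 26, 28, 31
The smallest element is 1.

1


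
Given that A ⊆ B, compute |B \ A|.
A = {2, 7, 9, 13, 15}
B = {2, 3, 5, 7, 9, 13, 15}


Set A = {2, 7, 9, 13, 15}, |A| = 5
Set B = {2, 3, 5, 7, 9, 13, 15}, |B| = 7
Since A ⊆ B: B \ A = {3, 5}
|B| - |A| = 7 - 5 = 2

2


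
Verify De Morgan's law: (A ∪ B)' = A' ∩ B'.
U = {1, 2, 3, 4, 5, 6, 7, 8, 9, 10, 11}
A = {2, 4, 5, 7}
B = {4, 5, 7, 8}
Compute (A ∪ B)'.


U = {1, 2, 3, 4, 5, 6, 7, 8, 9, 10, 11}
A = {2, 4, 5, 7}, B = {4, 5, 7, 8}
A ∪ B = {2, 4, 5, 7, 8}
(A ∪ B)' = U \ (A ∪ B) = {1, 3, 6, 9, 10, 11}
Verification via A' ∩ B': A' = {1, 3, 6, 8, 9, 10, 11}, B' = {1, 2, 3, 6, 9, 10, 11}
A' ∩ B' = {1, 3, 6, 9, 10, 11} ✓

{1, 3, 6, 9, 10, 11}


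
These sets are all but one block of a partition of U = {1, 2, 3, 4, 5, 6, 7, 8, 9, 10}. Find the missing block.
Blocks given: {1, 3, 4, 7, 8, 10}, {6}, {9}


U = {1, 2, 3, 4, 5, 6, 7, 8, 9, 10}
Shown blocks: {1, 3, 4, 7, 8, 10}, {6}, {9}
A partition's blocks are pairwise disjoint and cover U, so the missing block = U \ (union of shown blocks).
Union of shown blocks: {1, 3, 4, 6, 7, 8, 9, 10}
Missing block = U \ (union) = {2, 5}

{2, 5}


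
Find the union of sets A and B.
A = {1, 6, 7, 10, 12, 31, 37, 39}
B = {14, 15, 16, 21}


Set A = {1, 6, 7, 10, 12, 31, 37, 39}
Set B = {14, 15, 16, 21}
A ∪ B includes all elements in either set.
Elements from A: {1, 6, 7, 10, 12, 31, 37, 39}
Elements from B not already included: {14, 15, 16, 21}
A ∪ B = {1, 6, 7, 10, 12, 14, 15, 16, 21, 31, 37, 39}

{1, 6, 7, 10, 12, 14, 15, 16, 21, 31, 37, 39}


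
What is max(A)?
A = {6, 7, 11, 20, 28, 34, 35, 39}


Set A = {6, 7, 11, 20, 28, 34, 35, 39}
Elements in ascending order: 6, 7, 11, 20, 28, 34, 35, 39
The largest element is 39.

39


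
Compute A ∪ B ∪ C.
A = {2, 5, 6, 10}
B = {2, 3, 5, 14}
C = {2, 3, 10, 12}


Set A = {2, 5, 6, 10}
Set B = {2, 3, 5, 14}
Set C = {2, 3, 10, 12}
First, A ∪ B = {2, 3, 5, 6, 10, 14}
Then, (A ∪ B) ∪ C = {2, 3, 5, 6, 10, 12, 14}

{2, 3, 5, 6, 10, 12, 14}


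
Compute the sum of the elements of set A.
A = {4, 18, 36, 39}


Set A = {4, 18, 36, 39}
Sum = 4 + 18 + 36 + 39 = 97

97


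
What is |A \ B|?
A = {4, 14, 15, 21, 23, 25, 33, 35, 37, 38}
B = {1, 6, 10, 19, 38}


Set A = {4, 14, 15, 21, 23, 25, 33, 35, 37, 38}
Set B = {1, 6, 10, 19, 38}
A \ B = {4, 14, 15, 21, 23, 25, 33, 35, 37}
|A \ B| = 9

9


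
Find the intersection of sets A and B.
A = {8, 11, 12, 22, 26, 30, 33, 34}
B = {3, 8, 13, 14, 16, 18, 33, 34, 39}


Set A = {8, 11, 12, 22, 26, 30, 33, 34}
Set B = {3, 8, 13, 14, 16, 18, 33, 34, 39}
A ∩ B includes only elements in both sets.
Check each element of A against B:
8 ✓, 11 ✗, 12 ✗, 22 ✗, 26 ✗, 30 ✗, 33 ✓, 34 ✓
A ∩ B = {8, 33, 34}

{8, 33, 34}


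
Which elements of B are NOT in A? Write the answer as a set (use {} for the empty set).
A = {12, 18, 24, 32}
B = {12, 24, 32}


Set A = {12, 18, 24, 32}
Set B = {12, 24, 32}
Check each element of B against A:
12 ∈ A, 24 ∈ A, 32 ∈ A
Elements of B not in A: {}

{}


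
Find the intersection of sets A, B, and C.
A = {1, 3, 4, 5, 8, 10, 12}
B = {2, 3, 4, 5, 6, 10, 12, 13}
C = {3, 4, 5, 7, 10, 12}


Set A = {1, 3, 4, 5, 8, 10, 12}
Set B = {2, 3, 4, 5, 6, 10, 12, 13}
Set C = {3, 4, 5, 7, 10, 12}
First, A ∩ B = {3, 4, 5, 10, 12}
Then, (A ∩ B) ∩ C = {3, 4, 5, 10, 12}

{3, 4, 5, 10, 12}


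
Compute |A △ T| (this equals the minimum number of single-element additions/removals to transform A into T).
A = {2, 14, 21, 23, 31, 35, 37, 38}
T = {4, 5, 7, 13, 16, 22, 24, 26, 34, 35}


Set A = {2, 14, 21, 23, 31, 35, 37, 38}
Set T = {4, 5, 7, 13, 16, 22, 24, 26, 34, 35}
Elements to remove from A (in A, not in T): {2, 14, 21, 23, 31, 37, 38} → 7 removals
Elements to add to A (in T, not in A): {4, 5, 7, 13, 16, 22, 24, 26, 34} → 9 additions
Total edits = 7 + 9 = 16

16


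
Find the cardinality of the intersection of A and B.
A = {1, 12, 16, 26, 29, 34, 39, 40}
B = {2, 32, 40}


Set A = {1, 12, 16, 26, 29, 34, 39, 40}
Set B = {2, 32, 40}
A ∩ B = {40}
|A ∩ B| = 1

1


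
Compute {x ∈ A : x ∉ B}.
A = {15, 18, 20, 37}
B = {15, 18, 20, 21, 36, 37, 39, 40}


Set A = {15, 18, 20, 37}
Set B = {15, 18, 20, 21, 36, 37, 39, 40}
Check each element of A against B:
15 ∈ B, 18 ∈ B, 20 ∈ B, 37 ∈ B
Elements of A not in B: {}

{}


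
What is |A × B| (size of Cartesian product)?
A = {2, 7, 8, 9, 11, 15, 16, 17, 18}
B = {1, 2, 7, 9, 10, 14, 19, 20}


Set A = {2, 7, 8, 9, 11, 15, 16, 17, 18} has 9 elements.
Set B = {1, 2, 7, 9, 10, 14, 19, 20} has 8 elements.
|A × B| = |A| × |B| = 9 × 8 = 72

72


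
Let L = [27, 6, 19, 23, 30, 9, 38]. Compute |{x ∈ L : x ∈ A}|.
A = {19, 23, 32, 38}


Set A = {19, 23, 32, 38}
Candidates: [27, 6, 19, 23, 30, 9, 38]
Check each candidate:
27 ∉ A, 6 ∉ A, 19 ∈ A, 23 ∈ A, 30 ∉ A, 9 ∉ A, 38 ∈ A
Count of candidates in A: 3

3


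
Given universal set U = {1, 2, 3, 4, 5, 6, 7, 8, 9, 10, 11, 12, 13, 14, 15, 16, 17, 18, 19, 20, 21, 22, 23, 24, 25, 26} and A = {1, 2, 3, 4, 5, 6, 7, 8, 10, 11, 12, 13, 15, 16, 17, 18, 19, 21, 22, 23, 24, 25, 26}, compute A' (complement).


Universal set U = {1, 2, 3, 4, 5, 6, 7, 8, 9, 10, 11, 12, 13, 14, 15, 16, 17, 18, 19, 20, 21, 22, 23, 24, 25, 26}
Set A = {1, 2, 3, 4, 5, 6, 7, 8, 10, 11, 12, 13, 15, 16, 17, 18, 19, 21, 22, 23, 24, 25, 26}
A' = U \ A = elements in U but not in A
Checking each element of U:
1 (in A, exclude), 2 (in A, exclude), 3 (in A, exclude), 4 (in A, exclude), 5 (in A, exclude), 6 (in A, exclude), 7 (in A, exclude), 8 (in A, exclude), 9 (not in A, include), 10 (in A, exclude), 11 (in A, exclude), 12 (in A, exclude), 13 (in A, exclude), 14 (not in A, include), 15 (in A, exclude), 16 (in A, exclude), 17 (in A, exclude), 18 (in A, exclude), 19 (in A, exclude), 20 (not in A, include), 21 (in A, exclude), 22 (in A, exclude), 23 (in A, exclude), 24 (in A, exclude), 25 (in A, exclude), 26 (in A, exclude)
A' = {9, 14, 20}

{9, 14, 20}


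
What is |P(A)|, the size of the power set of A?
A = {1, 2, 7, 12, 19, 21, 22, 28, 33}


Set A = {1, 2, 7, 12, 19, 21, 22, 28, 33}
|A| = 9
The power set P(A) contains all subsets of A.
|P(A)| = 2^|A| = 2^9 = 512

512


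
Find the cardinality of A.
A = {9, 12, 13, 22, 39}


Set A = {9, 12, 13, 22, 39}
Listing elements: 9, 12, 13, 22, 39
Counting: 5 elements
|A| = 5

5


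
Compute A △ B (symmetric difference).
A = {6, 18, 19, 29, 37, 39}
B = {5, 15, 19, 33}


Set A = {6, 18, 19, 29, 37, 39}
Set B = {5, 15, 19, 33}
A △ B = (A \ B) ∪ (B \ A)
Elements in A but not B: {6, 18, 29, 37, 39}
Elements in B but not A: {5, 15, 33}
A △ B = {5, 6, 15, 18, 29, 33, 37, 39}

{5, 6, 15, 18, 29, 33, 37, 39}


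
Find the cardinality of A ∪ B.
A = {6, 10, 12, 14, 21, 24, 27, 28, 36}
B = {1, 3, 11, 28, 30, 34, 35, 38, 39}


Set A = {6, 10, 12, 14, 21, 24, 27, 28, 36}, |A| = 9
Set B = {1, 3, 11, 28, 30, 34, 35, 38, 39}, |B| = 9
A ∩ B = {28}, |A ∩ B| = 1
|A ∪ B| = |A| + |B| - |A ∩ B| = 9 + 9 - 1 = 17

17


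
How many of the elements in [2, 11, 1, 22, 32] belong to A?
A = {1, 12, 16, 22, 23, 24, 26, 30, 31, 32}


Set A = {1, 12, 16, 22, 23, 24, 26, 30, 31, 32}
Candidates: [2, 11, 1, 22, 32]
Check each candidate:
2 ∉ A, 11 ∉ A, 1 ∈ A, 22 ∈ A, 32 ∈ A
Count of candidates in A: 3

3


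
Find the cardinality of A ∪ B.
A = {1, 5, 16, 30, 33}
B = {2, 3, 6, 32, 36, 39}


Set A = {1, 5, 16, 30, 33}, |A| = 5
Set B = {2, 3, 6, 32, 36, 39}, |B| = 6
A ∩ B = {}, |A ∩ B| = 0
|A ∪ B| = |A| + |B| - |A ∩ B| = 5 + 6 - 0 = 11

11


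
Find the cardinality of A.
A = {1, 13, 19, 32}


Set A = {1, 13, 19, 32}
Listing elements: 1, 13, 19, 32
Counting: 4 elements
|A| = 4

4


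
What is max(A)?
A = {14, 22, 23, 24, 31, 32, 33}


Set A = {14, 22, 23, 24, 31, 32, 33}
Elements in ascending order: 14, 22, 23, 24, 31, 32, 33
The largest element is 33.

33


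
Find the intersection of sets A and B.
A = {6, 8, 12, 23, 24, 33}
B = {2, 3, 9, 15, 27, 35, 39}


Set A = {6, 8, 12, 23, 24, 33}
Set B = {2, 3, 9, 15, 27, 35, 39}
A ∩ B includes only elements in both sets.
Check each element of A against B:
6 ✗, 8 ✗, 12 ✗, 23 ✗, 24 ✗, 33 ✗
A ∩ B = {}

{}


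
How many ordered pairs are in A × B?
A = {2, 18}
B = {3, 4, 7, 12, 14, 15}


Set A = {2, 18} has 2 elements.
Set B = {3, 4, 7, 12, 14, 15} has 6 elements.
|A × B| = |A| × |B| = 2 × 6 = 12

12


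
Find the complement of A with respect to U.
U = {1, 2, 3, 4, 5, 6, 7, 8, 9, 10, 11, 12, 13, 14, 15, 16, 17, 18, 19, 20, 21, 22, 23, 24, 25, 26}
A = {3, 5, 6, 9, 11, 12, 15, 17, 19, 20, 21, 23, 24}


Universal set U = {1, 2, 3, 4, 5, 6, 7, 8, 9, 10, 11, 12, 13, 14, 15, 16, 17, 18, 19, 20, 21, 22, 23, 24, 25, 26}
Set A = {3, 5, 6, 9, 11, 12, 15, 17, 19, 20, 21, 23, 24}
A' = U \ A = elements in U but not in A
Checking each element of U:
1 (not in A, include), 2 (not in A, include), 3 (in A, exclude), 4 (not in A, include), 5 (in A, exclude), 6 (in A, exclude), 7 (not in A, include), 8 (not in A, include), 9 (in A, exclude), 10 (not in A, include), 11 (in A, exclude), 12 (in A, exclude), 13 (not in A, include), 14 (not in A, include), 15 (in A, exclude), 16 (not in A, include), 17 (in A, exclude), 18 (not in A, include), 19 (in A, exclude), 20 (in A, exclude), 21 (in A, exclude), 22 (not in A, include), 23 (in A, exclude), 24 (in A, exclude), 25 (not in A, include), 26 (not in A, include)
A' = {1, 2, 4, 7, 8, 10, 13, 14, 16, 18, 22, 25, 26}

{1, 2, 4, 7, 8, 10, 13, 14, 16, 18, 22, 25, 26}


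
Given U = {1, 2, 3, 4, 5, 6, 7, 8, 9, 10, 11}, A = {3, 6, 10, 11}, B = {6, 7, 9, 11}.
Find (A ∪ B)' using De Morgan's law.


U = {1, 2, 3, 4, 5, 6, 7, 8, 9, 10, 11}
A = {3, 6, 10, 11}, B = {6, 7, 9, 11}
A ∪ B = {3, 6, 7, 9, 10, 11}
(A ∪ B)' = U \ (A ∪ B) = {1, 2, 4, 5, 8}
Verification via A' ∩ B': A' = {1, 2, 4, 5, 7, 8, 9}, B' = {1, 2, 3, 4, 5, 8, 10}
A' ∩ B' = {1, 2, 4, 5, 8} ✓

{1, 2, 4, 5, 8}


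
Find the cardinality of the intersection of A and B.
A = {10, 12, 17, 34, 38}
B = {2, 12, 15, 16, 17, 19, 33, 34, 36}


Set A = {10, 12, 17, 34, 38}
Set B = {2, 12, 15, 16, 17, 19, 33, 34, 36}
A ∩ B = {12, 17, 34}
|A ∩ B| = 3

3


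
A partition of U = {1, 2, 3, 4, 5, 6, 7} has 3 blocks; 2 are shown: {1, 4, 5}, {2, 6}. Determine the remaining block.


U = {1, 2, 3, 4, 5, 6, 7}
Shown blocks: {1, 4, 5}, {2, 6}
A partition's blocks are pairwise disjoint and cover U, so the missing block = U \ (union of shown blocks).
Union of shown blocks: {1, 2, 4, 5, 6}
Missing block = U \ (union) = {3, 7}

{3, 7}


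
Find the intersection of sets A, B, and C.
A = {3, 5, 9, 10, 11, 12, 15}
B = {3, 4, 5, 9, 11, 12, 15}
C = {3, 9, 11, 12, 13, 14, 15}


Set A = {3, 5, 9, 10, 11, 12, 15}
Set B = {3, 4, 5, 9, 11, 12, 15}
Set C = {3, 9, 11, 12, 13, 14, 15}
First, A ∩ B = {3, 5, 9, 11, 12, 15}
Then, (A ∩ B) ∩ C = {3, 9, 11, 12, 15}

{3, 9, 11, 12, 15}


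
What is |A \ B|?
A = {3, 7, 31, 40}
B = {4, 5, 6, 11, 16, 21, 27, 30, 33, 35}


Set A = {3, 7, 31, 40}
Set B = {4, 5, 6, 11, 16, 21, 27, 30, 33, 35}
A \ B = {3, 7, 31, 40}
|A \ B| = 4

4


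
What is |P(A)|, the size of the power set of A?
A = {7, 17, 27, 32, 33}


Set A = {7, 17, 27, 32, 33}
|A| = 5
The power set P(A) contains all subsets of A.
|P(A)| = 2^|A| = 2^5 = 32

32


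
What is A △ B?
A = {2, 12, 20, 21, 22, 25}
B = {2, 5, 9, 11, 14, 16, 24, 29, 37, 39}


Set A = {2, 12, 20, 21, 22, 25}
Set B = {2, 5, 9, 11, 14, 16, 24, 29, 37, 39}
A △ B = (A \ B) ∪ (B \ A)
Elements in A but not B: {12, 20, 21, 22, 25}
Elements in B but not A: {5, 9, 11, 14, 16, 24, 29, 37, 39}
A △ B = {5, 9, 11, 12, 14, 16, 20, 21, 22, 24, 25, 29, 37, 39}

{5, 9, 11, 12, 14, 16, 20, 21, 22, 24, 25, 29, 37, 39}


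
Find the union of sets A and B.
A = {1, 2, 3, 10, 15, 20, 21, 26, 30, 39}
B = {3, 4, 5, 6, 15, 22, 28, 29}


Set A = {1, 2, 3, 10, 15, 20, 21, 26, 30, 39}
Set B = {3, 4, 5, 6, 15, 22, 28, 29}
A ∪ B includes all elements in either set.
Elements from A: {1, 2, 3, 10, 15, 20, 21, 26, 30, 39}
Elements from B not already included: {4, 5, 6, 22, 28, 29}
A ∪ B = {1, 2, 3, 4, 5, 6, 10, 15, 20, 21, 22, 26, 28, 29, 30, 39}

{1, 2, 3, 4, 5, 6, 10, 15, 20, 21, 22, 26, 28, 29, 30, 39}


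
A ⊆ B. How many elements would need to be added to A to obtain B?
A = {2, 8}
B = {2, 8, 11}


Set A = {2, 8}, |A| = 2
Set B = {2, 8, 11}, |B| = 3
Since A ⊆ B: B \ A = {11}
|B| - |A| = 3 - 2 = 1

1


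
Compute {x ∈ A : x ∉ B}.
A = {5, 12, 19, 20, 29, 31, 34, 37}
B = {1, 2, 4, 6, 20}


Set A = {5, 12, 19, 20, 29, 31, 34, 37}
Set B = {1, 2, 4, 6, 20}
Check each element of A against B:
5 ∉ B (include), 12 ∉ B (include), 19 ∉ B (include), 20 ∈ B, 29 ∉ B (include), 31 ∉ B (include), 34 ∉ B (include), 37 ∉ B (include)
Elements of A not in B: {5, 12, 19, 29, 31, 34, 37}

{5, 12, 19, 29, 31, 34, 37}


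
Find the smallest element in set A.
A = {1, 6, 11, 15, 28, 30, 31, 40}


Set A = {1, 6, 11, 15, 28, 30, 31, 40}
Elements in ascending order: 1, 6, 11, 15, 28, 30, 31, 40
The smallest element is 1.

1


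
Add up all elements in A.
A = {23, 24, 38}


Set A = {23, 24, 38}
Sum = 23 + 24 + 38 = 85

85


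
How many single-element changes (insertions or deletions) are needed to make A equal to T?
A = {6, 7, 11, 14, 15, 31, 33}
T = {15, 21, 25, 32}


Set A = {6, 7, 11, 14, 15, 31, 33}
Set T = {15, 21, 25, 32}
Elements to remove from A (in A, not in T): {6, 7, 11, 14, 31, 33} → 6 removals
Elements to add to A (in T, not in A): {21, 25, 32} → 3 additions
Total edits = 6 + 3 = 9

9


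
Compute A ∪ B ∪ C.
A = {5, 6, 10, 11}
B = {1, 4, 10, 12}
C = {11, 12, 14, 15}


Set A = {5, 6, 10, 11}
Set B = {1, 4, 10, 12}
Set C = {11, 12, 14, 15}
First, A ∪ B = {1, 4, 5, 6, 10, 11, 12}
Then, (A ∪ B) ∪ C = {1, 4, 5, 6, 10, 11, 12, 14, 15}

{1, 4, 5, 6, 10, 11, 12, 14, 15}


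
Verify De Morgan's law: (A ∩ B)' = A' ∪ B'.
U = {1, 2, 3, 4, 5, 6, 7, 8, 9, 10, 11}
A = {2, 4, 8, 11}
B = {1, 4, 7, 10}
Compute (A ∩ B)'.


U = {1, 2, 3, 4, 5, 6, 7, 8, 9, 10, 11}
A = {2, 4, 8, 11}, B = {1, 4, 7, 10}
A ∩ B = {4}
(A ∩ B)' = U \ (A ∩ B) = {1, 2, 3, 5, 6, 7, 8, 9, 10, 11}
Verification via A' ∪ B': A' = {1, 3, 5, 6, 7, 9, 10}, B' = {2, 3, 5, 6, 8, 9, 11}
A' ∪ B' = {1, 2, 3, 5, 6, 7, 8, 9, 10, 11} ✓

{1, 2, 3, 5, 6, 7, 8, 9, 10, 11}


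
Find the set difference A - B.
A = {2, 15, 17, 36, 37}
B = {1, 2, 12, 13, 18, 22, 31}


Set A = {2, 15, 17, 36, 37}
Set B = {1, 2, 12, 13, 18, 22, 31}
A \ B includes elements in A that are not in B.
Check each element of A:
2 (in B, remove), 15 (not in B, keep), 17 (not in B, keep), 36 (not in B, keep), 37 (not in B, keep)
A \ B = {15, 17, 36, 37}

{15, 17, 36, 37}


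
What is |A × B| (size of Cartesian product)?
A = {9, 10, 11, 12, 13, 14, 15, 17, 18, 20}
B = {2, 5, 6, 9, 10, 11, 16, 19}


Set A = {9, 10, 11, 12, 13, 14, 15, 17, 18, 20} has 10 elements.
Set B = {2, 5, 6, 9, 10, 11, 16, 19} has 8 elements.
|A × B| = |A| × |B| = 10 × 8 = 80

80


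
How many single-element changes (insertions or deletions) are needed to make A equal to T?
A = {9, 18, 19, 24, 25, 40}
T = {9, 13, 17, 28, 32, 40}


Set A = {9, 18, 19, 24, 25, 40}
Set T = {9, 13, 17, 28, 32, 40}
Elements to remove from A (in A, not in T): {18, 19, 24, 25} → 4 removals
Elements to add to A (in T, not in A): {13, 17, 28, 32} → 4 additions
Total edits = 4 + 4 = 8

8


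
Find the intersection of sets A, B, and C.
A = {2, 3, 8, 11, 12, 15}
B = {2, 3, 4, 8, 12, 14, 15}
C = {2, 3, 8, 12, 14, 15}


Set A = {2, 3, 8, 11, 12, 15}
Set B = {2, 3, 4, 8, 12, 14, 15}
Set C = {2, 3, 8, 12, 14, 15}
First, A ∩ B = {2, 3, 8, 12, 15}
Then, (A ∩ B) ∩ C = {2, 3, 8, 12, 15}

{2, 3, 8, 12, 15}


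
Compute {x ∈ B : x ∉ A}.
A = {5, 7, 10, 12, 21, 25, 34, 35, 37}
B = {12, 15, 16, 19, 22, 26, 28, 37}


Set A = {5, 7, 10, 12, 21, 25, 34, 35, 37}
Set B = {12, 15, 16, 19, 22, 26, 28, 37}
Check each element of B against A:
12 ∈ A, 15 ∉ A (include), 16 ∉ A (include), 19 ∉ A (include), 22 ∉ A (include), 26 ∉ A (include), 28 ∉ A (include), 37 ∈ A
Elements of B not in A: {15, 16, 19, 22, 26, 28}

{15, 16, 19, 22, 26, 28}


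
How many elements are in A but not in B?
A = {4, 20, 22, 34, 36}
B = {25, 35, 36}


Set A = {4, 20, 22, 34, 36}
Set B = {25, 35, 36}
A \ B = {4, 20, 22, 34}
|A \ B| = 4

4


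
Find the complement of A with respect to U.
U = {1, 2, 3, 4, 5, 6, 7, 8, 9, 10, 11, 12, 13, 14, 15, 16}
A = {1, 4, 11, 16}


Universal set U = {1, 2, 3, 4, 5, 6, 7, 8, 9, 10, 11, 12, 13, 14, 15, 16}
Set A = {1, 4, 11, 16}
A' = U \ A = elements in U but not in A
Checking each element of U:
1 (in A, exclude), 2 (not in A, include), 3 (not in A, include), 4 (in A, exclude), 5 (not in A, include), 6 (not in A, include), 7 (not in A, include), 8 (not in A, include), 9 (not in A, include), 10 (not in A, include), 11 (in A, exclude), 12 (not in A, include), 13 (not in A, include), 14 (not in A, include), 15 (not in A, include), 16 (in A, exclude)
A' = {2, 3, 5, 6, 7, 8, 9, 10, 12, 13, 14, 15}

{2, 3, 5, 6, 7, 8, 9, 10, 12, 13, 14, 15}


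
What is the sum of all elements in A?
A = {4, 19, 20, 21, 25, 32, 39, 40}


Set A = {4, 19, 20, 21, 25, 32, 39, 40}
Sum = 4 + 19 + 20 + 21 + 25 + 32 + 39 + 40 = 200

200


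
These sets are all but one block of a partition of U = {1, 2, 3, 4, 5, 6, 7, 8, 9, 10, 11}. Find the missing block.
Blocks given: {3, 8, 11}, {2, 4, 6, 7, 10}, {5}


U = {1, 2, 3, 4, 5, 6, 7, 8, 9, 10, 11}
Shown blocks: {3, 8, 11}, {2, 4, 6, 7, 10}, {5}
A partition's blocks are pairwise disjoint and cover U, so the missing block = U \ (union of shown blocks).
Union of shown blocks: {2, 3, 4, 5, 6, 7, 8, 10, 11}
Missing block = U \ (union) = {1, 9}

{1, 9}


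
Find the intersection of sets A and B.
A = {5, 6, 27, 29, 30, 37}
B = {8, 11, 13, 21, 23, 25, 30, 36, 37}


Set A = {5, 6, 27, 29, 30, 37}
Set B = {8, 11, 13, 21, 23, 25, 30, 36, 37}
A ∩ B includes only elements in both sets.
Check each element of A against B:
5 ✗, 6 ✗, 27 ✗, 29 ✗, 30 ✓, 37 ✓
A ∩ B = {30, 37}

{30, 37}


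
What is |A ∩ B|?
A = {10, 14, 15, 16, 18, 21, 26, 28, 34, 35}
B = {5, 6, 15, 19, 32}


Set A = {10, 14, 15, 16, 18, 21, 26, 28, 34, 35}
Set B = {5, 6, 15, 19, 32}
A ∩ B = {15}
|A ∩ B| = 1

1


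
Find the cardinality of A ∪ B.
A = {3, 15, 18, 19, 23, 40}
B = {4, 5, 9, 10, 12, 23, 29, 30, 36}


Set A = {3, 15, 18, 19, 23, 40}, |A| = 6
Set B = {4, 5, 9, 10, 12, 23, 29, 30, 36}, |B| = 9
A ∩ B = {23}, |A ∩ B| = 1
|A ∪ B| = |A| + |B| - |A ∩ B| = 6 + 9 - 1 = 14

14


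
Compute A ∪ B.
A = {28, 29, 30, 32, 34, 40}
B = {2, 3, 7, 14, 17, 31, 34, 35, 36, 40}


Set A = {28, 29, 30, 32, 34, 40}
Set B = {2, 3, 7, 14, 17, 31, 34, 35, 36, 40}
A ∪ B includes all elements in either set.
Elements from A: {28, 29, 30, 32, 34, 40}
Elements from B not already included: {2, 3, 7, 14, 17, 31, 35, 36}
A ∪ B = {2, 3, 7, 14, 17, 28, 29, 30, 31, 32, 34, 35, 36, 40}

{2, 3, 7, 14, 17, 28, 29, 30, 31, 32, 34, 35, 36, 40}


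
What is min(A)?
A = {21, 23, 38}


Set A = {21, 23, 38}
Elements in ascending order: 21, 23, 38
The smallest element is 21.

21


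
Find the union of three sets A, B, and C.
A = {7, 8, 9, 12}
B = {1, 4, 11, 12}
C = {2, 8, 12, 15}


Set A = {7, 8, 9, 12}
Set B = {1, 4, 11, 12}
Set C = {2, 8, 12, 15}
First, A ∪ B = {1, 4, 7, 8, 9, 11, 12}
Then, (A ∪ B) ∪ C = {1, 2, 4, 7, 8, 9, 11, 12, 15}

{1, 2, 4, 7, 8, 9, 11, 12, 15}


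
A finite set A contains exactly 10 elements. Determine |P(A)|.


The set has 10 elements.
The power set contains all possible subsets.
|P(A)| = 2^|A| = 2^10 = 1024

1024


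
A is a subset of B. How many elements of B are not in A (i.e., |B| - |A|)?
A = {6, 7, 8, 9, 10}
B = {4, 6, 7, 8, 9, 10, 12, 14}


Set A = {6, 7, 8, 9, 10}, |A| = 5
Set B = {4, 6, 7, 8, 9, 10, 12, 14}, |B| = 8
Since A ⊆ B: B \ A = {4, 12, 14}
|B| - |A| = 8 - 5 = 3

3


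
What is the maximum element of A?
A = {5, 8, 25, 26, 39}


Set A = {5, 8, 25, 26, 39}
Elements in ascending order: 5, 8, 25, 26, 39
The largest element is 39.

39


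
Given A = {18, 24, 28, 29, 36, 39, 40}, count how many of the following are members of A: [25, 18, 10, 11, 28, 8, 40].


Set A = {18, 24, 28, 29, 36, 39, 40}
Candidates: [25, 18, 10, 11, 28, 8, 40]
Check each candidate:
25 ∉ A, 18 ∈ A, 10 ∉ A, 11 ∉ A, 28 ∈ A, 8 ∉ A, 40 ∈ A
Count of candidates in A: 3

3


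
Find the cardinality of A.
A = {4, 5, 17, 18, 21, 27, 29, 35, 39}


Set A = {4, 5, 17, 18, 21, 27, 29, 35, 39}
Listing elements: 4, 5, 17, 18, 21, 27, 29, 35, 39
Counting: 9 elements
|A| = 9

9


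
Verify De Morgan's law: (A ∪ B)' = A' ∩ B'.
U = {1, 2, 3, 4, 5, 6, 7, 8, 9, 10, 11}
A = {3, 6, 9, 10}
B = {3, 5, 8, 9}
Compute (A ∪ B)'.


U = {1, 2, 3, 4, 5, 6, 7, 8, 9, 10, 11}
A = {3, 6, 9, 10}, B = {3, 5, 8, 9}
A ∪ B = {3, 5, 6, 8, 9, 10}
(A ∪ B)' = U \ (A ∪ B) = {1, 2, 4, 7, 11}
Verification via A' ∩ B': A' = {1, 2, 4, 5, 7, 8, 11}, B' = {1, 2, 4, 6, 7, 10, 11}
A' ∩ B' = {1, 2, 4, 7, 11} ✓

{1, 2, 4, 7, 11}


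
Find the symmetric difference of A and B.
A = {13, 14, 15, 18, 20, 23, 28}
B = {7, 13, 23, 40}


Set A = {13, 14, 15, 18, 20, 23, 28}
Set B = {7, 13, 23, 40}
A △ B = (A \ B) ∪ (B \ A)
Elements in A but not B: {14, 15, 18, 20, 28}
Elements in B but not A: {7, 40}
A △ B = {7, 14, 15, 18, 20, 28, 40}

{7, 14, 15, 18, 20, 28, 40}


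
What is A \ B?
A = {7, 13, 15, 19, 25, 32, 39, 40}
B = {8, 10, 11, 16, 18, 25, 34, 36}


Set A = {7, 13, 15, 19, 25, 32, 39, 40}
Set B = {8, 10, 11, 16, 18, 25, 34, 36}
A \ B includes elements in A that are not in B.
Check each element of A:
7 (not in B, keep), 13 (not in B, keep), 15 (not in B, keep), 19 (not in B, keep), 25 (in B, remove), 32 (not in B, keep), 39 (not in B, keep), 40 (not in B, keep)
A \ B = {7, 13, 15, 19, 32, 39, 40}

{7, 13, 15, 19, 32, 39, 40}


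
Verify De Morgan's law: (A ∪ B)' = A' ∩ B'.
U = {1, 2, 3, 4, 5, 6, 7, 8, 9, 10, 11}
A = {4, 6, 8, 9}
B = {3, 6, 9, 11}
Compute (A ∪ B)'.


U = {1, 2, 3, 4, 5, 6, 7, 8, 9, 10, 11}
A = {4, 6, 8, 9}, B = {3, 6, 9, 11}
A ∪ B = {3, 4, 6, 8, 9, 11}
(A ∪ B)' = U \ (A ∪ B) = {1, 2, 5, 7, 10}
Verification via A' ∩ B': A' = {1, 2, 3, 5, 7, 10, 11}, B' = {1, 2, 4, 5, 7, 8, 10}
A' ∩ B' = {1, 2, 5, 7, 10} ✓

{1, 2, 5, 7, 10}


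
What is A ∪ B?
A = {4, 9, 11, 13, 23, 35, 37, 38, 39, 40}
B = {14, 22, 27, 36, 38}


Set A = {4, 9, 11, 13, 23, 35, 37, 38, 39, 40}
Set B = {14, 22, 27, 36, 38}
A ∪ B includes all elements in either set.
Elements from A: {4, 9, 11, 13, 23, 35, 37, 38, 39, 40}
Elements from B not already included: {14, 22, 27, 36}
A ∪ B = {4, 9, 11, 13, 14, 22, 23, 27, 35, 36, 37, 38, 39, 40}

{4, 9, 11, 13, 14, 22, 23, 27, 35, 36, 37, 38, 39, 40}


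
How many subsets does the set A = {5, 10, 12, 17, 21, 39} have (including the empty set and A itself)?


Set A = {5, 10, 12, 17, 21, 39}
|A| = 6
The power set P(A) contains all subsets of A.
|P(A)| = 2^|A| = 2^6 = 64

64


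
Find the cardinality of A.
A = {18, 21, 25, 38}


Set A = {18, 21, 25, 38}
Listing elements: 18, 21, 25, 38
Counting: 4 elements
|A| = 4

4


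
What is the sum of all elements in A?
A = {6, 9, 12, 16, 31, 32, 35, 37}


Set A = {6, 9, 12, 16, 31, 32, 35, 37}
Sum = 6 + 9 + 12 + 16 + 31 + 32 + 35 + 37 = 178

178


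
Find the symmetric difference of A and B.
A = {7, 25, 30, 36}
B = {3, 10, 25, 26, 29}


Set A = {7, 25, 30, 36}
Set B = {3, 10, 25, 26, 29}
A △ B = (A \ B) ∪ (B \ A)
Elements in A but not B: {7, 30, 36}
Elements in B but not A: {3, 10, 26, 29}
A △ B = {3, 7, 10, 26, 29, 30, 36}

{3, 7, 10, 26, 29, 30, 36}


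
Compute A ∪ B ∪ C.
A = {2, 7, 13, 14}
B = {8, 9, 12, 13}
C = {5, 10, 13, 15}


Set A = {2, 7, 13, 14}
Set B = {8, 9, 12, 13}
Set C = {5, 10, 13, 15}
First, A ∪ B = {2, 7, 8, 9, 12, 13, 14}
Then, (A ∪ B) ∪ C = {2, 5, 7, 8, 9, 10, 12, 13, 14, 15}

{2, 5, 7, 8, 9, 10, 12, 13, 14, 15}


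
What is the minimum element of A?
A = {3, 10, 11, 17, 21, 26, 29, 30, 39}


Set A = {3, 10, 11, 17, 21, 26, 29, 30, 39}
Elements in ascending order: 3, 10, 11, 17, 21, 26, 29, 30, 39
The smallest element is 3.

3


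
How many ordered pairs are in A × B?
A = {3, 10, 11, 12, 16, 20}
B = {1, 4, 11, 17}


Set A = {3, 10, 11, 12, 16, 20} has 6 elements.
Set B = {1, 4, 11, 17} has 4 elements.
|A × B| = |A| × |B| = 6 × 4 = 24

24


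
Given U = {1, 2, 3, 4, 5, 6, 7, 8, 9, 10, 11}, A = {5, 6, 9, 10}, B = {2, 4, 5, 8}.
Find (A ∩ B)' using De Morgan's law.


U = {1, 2, 3, 4, 5, 6, 7, 8, 9, 10, 11}
A = {5, 6, 9, 10}, B = {2, 4, 5, 8}
A ∩ B = {5}
(A ∩ B)' = U \ (A ∩ B) = {1, 2, 3, 4, 6, 7, 8, 9, 10, 11}
Verification via A' ∪ B': A' = {1, 2, 3, 4, 7, 8, 11}, B' = {1, 3, 6, 7, 9, 10, 11}
A' ∪ B' = {1, 2, 3, 4, 6, 7, 8, 9, 10, 11} ✓

{1, 2, 3, 4, 6, 7, 8, 9, 10, 11}


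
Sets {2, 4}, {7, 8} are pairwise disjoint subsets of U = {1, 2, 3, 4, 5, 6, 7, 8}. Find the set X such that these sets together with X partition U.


U = {1, 2, 3, 4, 5, 6, 7, 8}
Shown blocks: {2, 4}, {7, 8}
A partition's blocks are pairwise disjoint and cover U, so the missing block = U \ (union of shown blocks).
Union of shown blocks: {2, 4, 7, 8}
Missing block = U \ (union) = {1, 3, 5, 6}

{1, 3, 5, 6}


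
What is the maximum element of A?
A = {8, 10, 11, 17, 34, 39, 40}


Set A = {8, 10, 11, 17, 34, 39, 40}
Elements in ascending order: 8, 10, 11, 17, 34, 39, 40
The largest element is 40.

40


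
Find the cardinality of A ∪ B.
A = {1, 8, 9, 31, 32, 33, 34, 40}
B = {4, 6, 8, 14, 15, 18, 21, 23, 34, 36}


Set A = {1, 8, 9, 31, 32, 33, 34, 40}, |A| = 8
Set B = {4, 6, 8, 14, 15, 18, 21, 23, 34, 36}, |B| = 10
A ∩ B = {8, 34}, |A ∩ B| = 2
|A ∪ B| = |A| + |B| - |A ∩ B| = 8 + 10 - 2 = 16

16


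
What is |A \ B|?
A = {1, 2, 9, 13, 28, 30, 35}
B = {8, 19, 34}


Set A = {1, 2, 9, 13, 28, 30, 35}
Set B = {8, 19, 34}
A \ B = {1, 2, 9, 13, 28, 30, 35}
|A \ B| = 7

7


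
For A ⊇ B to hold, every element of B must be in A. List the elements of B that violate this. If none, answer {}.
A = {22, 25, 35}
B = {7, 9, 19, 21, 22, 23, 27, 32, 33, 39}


Set A = {22, 25, 35}
Set B = {7, 9, 19, 21, 22, 23, 27, 32, 33, 39}
Check each element of B against A:
7 ∉ A (include), 9 ∉ A (include), 19 ∉ A (include), 21 ∉ A (include), 22 ∈ A, 23 ∉ A (include), 27 ∉ A (include), 32 ∉ A (include), 33 ∉ A (include), 39 ∉ A (include)
Elements of B not in A: {7, 9, 19, 21, 23, 27, 32, 33, 39}

{7, 9, 19, 21, 23, 27, 32, 33, 39}
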